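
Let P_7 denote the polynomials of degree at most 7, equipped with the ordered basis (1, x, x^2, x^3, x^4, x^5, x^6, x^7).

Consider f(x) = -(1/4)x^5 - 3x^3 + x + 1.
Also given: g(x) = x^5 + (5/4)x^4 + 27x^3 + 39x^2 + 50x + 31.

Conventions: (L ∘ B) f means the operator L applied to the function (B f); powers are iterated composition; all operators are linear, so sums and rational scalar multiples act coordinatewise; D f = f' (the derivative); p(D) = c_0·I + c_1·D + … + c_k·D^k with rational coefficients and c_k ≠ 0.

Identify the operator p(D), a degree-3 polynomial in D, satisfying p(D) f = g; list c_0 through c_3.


D^0 f = -(1/4)x^5 - 3x^3 + x + 1
D^1 f = -(5/4)x^4 - 9x^2 + 1
D^2 f = -5x^3 - 18x
D^3 f = -15x^2 - 18
matching coefficients of g against c_0 f + c_1 Df + … from the top degree down determines the c_i
solution: c_0 = -4, c_1 = -1, c_2 = -3, c_3 = -2

c_0 = -4, c_1 = -1, c_2 = -3, c_3 = -2


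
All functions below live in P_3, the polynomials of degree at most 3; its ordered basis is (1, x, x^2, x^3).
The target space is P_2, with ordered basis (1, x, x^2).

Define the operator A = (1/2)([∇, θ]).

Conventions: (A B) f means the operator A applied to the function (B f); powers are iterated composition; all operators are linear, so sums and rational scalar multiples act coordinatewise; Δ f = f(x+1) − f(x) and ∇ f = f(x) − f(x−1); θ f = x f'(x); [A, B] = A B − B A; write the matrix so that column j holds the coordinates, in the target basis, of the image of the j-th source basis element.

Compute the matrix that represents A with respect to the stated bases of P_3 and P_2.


image of 1: 0
image of x: 1/2
image of x^2: x - 1
image of x^3: (3/2)x^2 - 3x + 3/2
each image's coordinates form column j of the matrix

the matrix is [[0, 1/2, -1, 3/2]; [0, 0, 1, -3]; [0, 0, 0, 3/2]] (rows listed top to bottom)


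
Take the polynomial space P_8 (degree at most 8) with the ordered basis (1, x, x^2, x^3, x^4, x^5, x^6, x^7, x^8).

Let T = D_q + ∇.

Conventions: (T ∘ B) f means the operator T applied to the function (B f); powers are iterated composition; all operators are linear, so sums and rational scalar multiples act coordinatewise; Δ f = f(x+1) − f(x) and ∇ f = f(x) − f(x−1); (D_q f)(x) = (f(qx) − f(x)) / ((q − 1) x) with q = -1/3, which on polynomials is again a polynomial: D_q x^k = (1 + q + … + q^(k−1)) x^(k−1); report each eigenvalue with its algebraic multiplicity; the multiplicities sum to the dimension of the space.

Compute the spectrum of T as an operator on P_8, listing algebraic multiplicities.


λ = 0 (multiplicity 9)

image of 1: 0
image of x: 2
image of x^2: (8/3)x - 1
image of x^3: (34/9)x^2 - 3x + 1
image of x^4: (128/27)x^3 - 6x^2 + 4x - 1
image of x^5: (466/81)x^4 - 10x^3 + 10x^2 - 5x + 1
image of x^6: (1640/243)x^5 - 15x^4 + 20x^3 - 15x^2 + 6x - 1
image of x^7: (5650/729)x^6 - 21x^5 + 35x^4 - 35x^3 + 21x^2 - 7x + 1
image of x^8: (19136/2187)x^7 - 28x^6 + 56x^5 - 70x^4 + 56x^3 - 28x^2 + 8x - 1
the matrix is upper triangular; its diagonal is (0, 0, 0, 0, 0, 0, 0, 0, 0)
for a triangular matrix the eigenvalues are the diagonal entries, with algebraic multiplicity their repetition count


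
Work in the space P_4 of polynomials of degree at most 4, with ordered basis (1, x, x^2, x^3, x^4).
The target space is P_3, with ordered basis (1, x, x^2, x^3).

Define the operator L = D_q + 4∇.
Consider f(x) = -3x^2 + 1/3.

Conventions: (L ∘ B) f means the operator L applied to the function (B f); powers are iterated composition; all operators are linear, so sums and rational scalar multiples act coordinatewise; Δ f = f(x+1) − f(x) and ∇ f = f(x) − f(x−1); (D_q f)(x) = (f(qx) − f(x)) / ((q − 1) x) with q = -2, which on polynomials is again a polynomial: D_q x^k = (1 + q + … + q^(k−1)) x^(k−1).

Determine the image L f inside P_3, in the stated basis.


the result is g(x) = -21x + 12

D_q f = 3x
∇ f = -6x + 3
(4∇) f = -24x + 12
(D_q + 4∇) f = -21x + 12


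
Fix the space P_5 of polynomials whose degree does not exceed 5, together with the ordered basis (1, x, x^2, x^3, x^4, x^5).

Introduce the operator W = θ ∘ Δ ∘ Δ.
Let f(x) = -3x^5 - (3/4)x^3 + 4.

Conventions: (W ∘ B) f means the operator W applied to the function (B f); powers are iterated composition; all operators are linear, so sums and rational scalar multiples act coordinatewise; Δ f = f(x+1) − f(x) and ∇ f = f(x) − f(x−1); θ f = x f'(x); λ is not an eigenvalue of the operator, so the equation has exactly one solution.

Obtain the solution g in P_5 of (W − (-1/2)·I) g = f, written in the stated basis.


write g with unknown coordinates in the stated basis and equate coefficients in (W − (-1/2)·I) g = f
solving from the highest basis element down gives g = -6x^5 + (1437/2)x^3 + 1440x^2 - 7782x + 8
check: W g = -360x^3 - 720x^2 + 3891x
so W g − (-1/2)·g = -3x^5 - (3/4)x^3 + 4 = f ✓

the image equals g(x) = -6x^5 + (1437/2)x^3 + 1440x^2 - 7782x + 8


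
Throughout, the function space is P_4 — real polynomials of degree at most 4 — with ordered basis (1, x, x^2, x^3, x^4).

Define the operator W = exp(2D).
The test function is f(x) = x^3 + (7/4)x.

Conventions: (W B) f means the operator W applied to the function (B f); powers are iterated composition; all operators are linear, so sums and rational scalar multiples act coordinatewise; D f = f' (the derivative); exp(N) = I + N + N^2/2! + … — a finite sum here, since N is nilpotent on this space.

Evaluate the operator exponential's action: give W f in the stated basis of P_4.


g(x) = x^3 + 6x^2 + (55/4)x + 23/2

order-1 term: 6x^2 + 7/2
order-2 term: 12x
order-3 term: 8
the series for exp(2D) f terminates at order 3
exp(2D) f = x^3 + 6x^2 + (55/4)x + 23/2


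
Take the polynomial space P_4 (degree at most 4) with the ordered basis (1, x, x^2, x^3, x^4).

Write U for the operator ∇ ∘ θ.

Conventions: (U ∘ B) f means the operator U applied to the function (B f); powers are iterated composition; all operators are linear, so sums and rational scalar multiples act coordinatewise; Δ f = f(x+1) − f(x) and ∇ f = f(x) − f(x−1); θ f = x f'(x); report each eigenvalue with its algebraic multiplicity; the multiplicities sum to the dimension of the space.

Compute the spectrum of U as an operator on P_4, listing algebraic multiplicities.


image of 1: 0
image of x: 1
image of x^2: 4x - 2
image of x^3: 9x^2 - 9x + 3
image of x^4: 16x^3 - 24x^2 + 16x - 4
the matrix is upper triangular; its diagonal is (0, 0, 0, 0, 0)
for a triangular matrix the eigenvalues are the diagonal entries, with algebraic multiplicity their repetition count

λ = 0 (multiplicity 5)


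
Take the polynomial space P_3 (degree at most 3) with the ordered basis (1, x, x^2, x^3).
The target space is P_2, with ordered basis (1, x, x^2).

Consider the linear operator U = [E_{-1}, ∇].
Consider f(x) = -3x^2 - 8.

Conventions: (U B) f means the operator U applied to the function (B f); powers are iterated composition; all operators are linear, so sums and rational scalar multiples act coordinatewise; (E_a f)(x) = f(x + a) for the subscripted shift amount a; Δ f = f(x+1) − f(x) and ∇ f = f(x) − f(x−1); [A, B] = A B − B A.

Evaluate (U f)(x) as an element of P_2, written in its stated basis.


∇ f = -6x + 3
E_{-1} ∇ f = -6x + 9
E_{-1} f = -3x^2 + 6x - 11
∇ E_{-1} f = -6x + 9
[E_{-1}, ∇] f = 0

g(x) = 0


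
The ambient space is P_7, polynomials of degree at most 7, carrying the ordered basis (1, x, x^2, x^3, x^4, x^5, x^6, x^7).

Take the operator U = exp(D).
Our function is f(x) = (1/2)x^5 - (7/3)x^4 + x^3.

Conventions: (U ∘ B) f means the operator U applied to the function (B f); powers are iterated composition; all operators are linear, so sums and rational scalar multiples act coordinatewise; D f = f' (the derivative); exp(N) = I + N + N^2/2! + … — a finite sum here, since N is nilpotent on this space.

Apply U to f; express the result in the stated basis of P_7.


the image equals g(x) = (1/2)x^5 + (1/6)x^4 - (10/3)x^3 - 6x^2 - (23/6)x - 5/6

order-1 term: (5/2)x^4 - (28/3)x^3 + 3x^2
order-2 term: 5x^3 - 14x^2 + 3x
order-3 term: 5x^2 - (28/3)x + 1
order-4 term: (5/2)x - 7/3
order-5 term: 1/2
the series for exp(D) f terminates at order 5
exp(D) f = (1/2)x^5 + (1/6)x^4 - (10/3)x^3 - 6x^2 - (23/6)x - 5/6


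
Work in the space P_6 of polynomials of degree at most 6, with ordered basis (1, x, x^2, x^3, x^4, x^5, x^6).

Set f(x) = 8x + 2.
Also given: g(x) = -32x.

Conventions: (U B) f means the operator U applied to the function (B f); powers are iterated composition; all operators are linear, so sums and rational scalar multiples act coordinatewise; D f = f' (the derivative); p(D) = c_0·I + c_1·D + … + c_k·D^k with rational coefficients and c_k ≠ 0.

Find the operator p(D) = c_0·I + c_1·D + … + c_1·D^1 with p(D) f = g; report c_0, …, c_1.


c_0 = -4, c_1 = 1

D^0 f = 8x + 2
D^1 f = 8
matching coefficients of g against c_0 f + c_1 Df + … from the top degree down determines the c_i
solution: c_0 = -4, c_1 = 1


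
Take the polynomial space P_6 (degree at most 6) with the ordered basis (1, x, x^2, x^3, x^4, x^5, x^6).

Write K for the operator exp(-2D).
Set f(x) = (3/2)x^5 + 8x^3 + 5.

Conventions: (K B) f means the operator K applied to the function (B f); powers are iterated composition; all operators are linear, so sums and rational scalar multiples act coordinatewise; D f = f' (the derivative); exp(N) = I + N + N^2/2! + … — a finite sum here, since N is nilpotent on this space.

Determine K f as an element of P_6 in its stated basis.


the result is g(x) = (3/2)x^5 - 15x^4 + 68x^3 - 168x^2 + 216x - 107

order-1 term: -15x^4 - 48x^2
order-2 term: 60x^3 + 96x
order-3 term: -120x^2 - 64
order-4 term: 120x
order-5 term: -48
the series for exp(-2D) f terminates at order 5
exp(-2D) f = (3/2)x^5 - 15x^4 + 68x^3 - 168x^2 + 216x - 107


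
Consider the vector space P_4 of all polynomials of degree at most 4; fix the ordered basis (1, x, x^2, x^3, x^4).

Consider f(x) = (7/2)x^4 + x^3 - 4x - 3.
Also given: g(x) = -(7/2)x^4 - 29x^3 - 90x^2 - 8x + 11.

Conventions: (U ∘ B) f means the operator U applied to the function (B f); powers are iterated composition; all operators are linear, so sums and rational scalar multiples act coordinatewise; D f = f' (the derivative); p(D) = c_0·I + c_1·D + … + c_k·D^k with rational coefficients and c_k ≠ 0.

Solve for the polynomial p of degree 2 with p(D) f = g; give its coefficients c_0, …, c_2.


D^0 f = (7/2)x^4 + x^3 - 4x - 3
D^1 f = 14x^3 + 3x^2 - 4
D^2 f = 42x^2 + 6x
matching coefficients of g against c_0 f + c_1 Df + … from the top degree down determines the c_i
solution: c_0 = -1, c_1 = -2, c_2 = -2

p(D) = -I − 2·D − 2·D^2, i.e. c_0 = -1, c_1 = -2, c_2 = -2


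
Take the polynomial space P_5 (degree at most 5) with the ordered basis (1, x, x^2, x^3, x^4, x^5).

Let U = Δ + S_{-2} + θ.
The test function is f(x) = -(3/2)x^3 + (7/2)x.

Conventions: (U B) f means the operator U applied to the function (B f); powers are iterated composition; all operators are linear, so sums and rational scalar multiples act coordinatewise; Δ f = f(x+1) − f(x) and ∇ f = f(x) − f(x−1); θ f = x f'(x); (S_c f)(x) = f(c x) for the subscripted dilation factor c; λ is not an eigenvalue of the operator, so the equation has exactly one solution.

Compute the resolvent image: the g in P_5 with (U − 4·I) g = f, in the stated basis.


the image equals g(x) = (1/6)x^3 - (1/4)x^2 - (7/10)x - 47/180

write g with unknown coordinates in the stated basis and equate coefficients in (U − 4·I) g = f
solving from the highest basis element down gives g = (1/6)x^3 - (1/4)x^2 - (7/10)x - 47/180
check: U g = -(5/6)x^3 - x^2 + (7/10)x - 47/45
so U g − 4·g = -(3/2)x^3 + (7/2)x = f ✓


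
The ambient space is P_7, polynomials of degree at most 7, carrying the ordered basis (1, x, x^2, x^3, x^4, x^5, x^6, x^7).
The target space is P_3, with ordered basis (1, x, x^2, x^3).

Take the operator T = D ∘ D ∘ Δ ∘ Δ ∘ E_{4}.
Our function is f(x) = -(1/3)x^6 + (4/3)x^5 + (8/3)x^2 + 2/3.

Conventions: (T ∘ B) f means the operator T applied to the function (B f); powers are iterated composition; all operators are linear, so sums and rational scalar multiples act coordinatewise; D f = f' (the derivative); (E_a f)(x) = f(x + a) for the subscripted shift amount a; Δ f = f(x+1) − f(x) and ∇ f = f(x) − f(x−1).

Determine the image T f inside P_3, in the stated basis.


the image equals g(x) = -120x^2 - 1040x - 2220

E_{4} f = -(1/3)x^6 - (20/3)x^5 - (160/3)x^4 - (640/3)x^3 - 424x^2 - 320x + 130/3
Δ E_{4} f = -2x^5 - (115/3)x^4 - (860/3)x^3 - (3095/3)x^2 - (5210/3)x - 3053/3
Δ Δ E_{4} f = -10x^4 - (520/3)x^3 - 1110x^2 - (9260/3)x - 9286/3
D (Δ ∘ Δ ∘ E_{4}) f = -40x^3 - 520x^2 - 2220x - 9260/3
D D (Δ ∘ Δ ∘ E_{4}) f = -120x^2 - 1040x - 2220


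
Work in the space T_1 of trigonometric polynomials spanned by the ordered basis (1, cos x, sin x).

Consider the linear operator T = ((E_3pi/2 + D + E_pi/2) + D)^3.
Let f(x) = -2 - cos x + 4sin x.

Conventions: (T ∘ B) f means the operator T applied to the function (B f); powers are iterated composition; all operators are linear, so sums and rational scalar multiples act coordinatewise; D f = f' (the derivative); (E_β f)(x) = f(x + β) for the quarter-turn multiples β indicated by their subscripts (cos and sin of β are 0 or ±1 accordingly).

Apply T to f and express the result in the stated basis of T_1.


the image equals g(x) = -16 - 32cos x - 8sin x

E_3pi/2 f = -2 - 4cos x - sin x
D f = 4cos x + sin x
E_pi/2 f = -2 + 4cos x + sin x
(E_3pi/2 + D + E_pi/2) f = -4 + 4cos x + sin x
D f = 4cos x + sin x
((E_3pi/2 + D + E_pi/2) + D) f = -4 + 8cos x + 2sin x
E_3pi/2 ((E_3pi/2 + D + E_pi/2) + D) f = -4 - 2cos x + 8sin x
D ((E_3pi/2 + D + E_pi/2) + D) f = 2cos x - 8sin x
E_pi/2 ((E_3pi/2 + D + E_pi/2) + D) f = -4 + 2cos x - 8sin x
(E_3pi/2 + D + E_pi/2) ((E_3pi/2 + D + E_pi/2) + D) f = -8 + 2cos x - 8sin x
D ((E_3pi/2 + D + E_pi/2) + D) f = 2cos x - 8sin x
((E_3pi/2 + D + E_pi/2) + D) ((E_3pi/2 + D + E_pi/2) + D) f = -8 + 4cos x - 16sin x
E_3pi/2 ((E_3pi/2 + D + E_pi/2) + D) ((E_3pi/2 + D + E_pi/2) + D) f = -8 + 16cos x + 4sin x
D ((E_3pi/2 + D + E_pi/2) + D) ((E_3pi/2 + D + E_pi/2) + D) f = -16cos x - 4sin x
E_pi/2 ((E_3pi/2 + D + E_pi/2) + D) ((E_3pi/2 + D + E_pi/2) + D) f = -8 - 16cos x - 4sin x
(E_3pi/2 + D + E_pi/2) ((E_3pi/2 + D + E_pi/2) + D) ((E_3pi/2 + D + E_pi/2) + D) f = -16 - 16cos x - 4sin x
D ((E_3pi/2 + D + E_pi/2) + D) ((E_3pi/2 + D + E_pi/2) + D) f = -16cos x - 4sin x
((E_3pi/2 + D + E_pi/2) + D) ((E_3pi/2 + D + E_pi/2) + D) ((E_3pi/2 + D + E_pi/2) + D) f = -16 - 32cos x - 8sin x


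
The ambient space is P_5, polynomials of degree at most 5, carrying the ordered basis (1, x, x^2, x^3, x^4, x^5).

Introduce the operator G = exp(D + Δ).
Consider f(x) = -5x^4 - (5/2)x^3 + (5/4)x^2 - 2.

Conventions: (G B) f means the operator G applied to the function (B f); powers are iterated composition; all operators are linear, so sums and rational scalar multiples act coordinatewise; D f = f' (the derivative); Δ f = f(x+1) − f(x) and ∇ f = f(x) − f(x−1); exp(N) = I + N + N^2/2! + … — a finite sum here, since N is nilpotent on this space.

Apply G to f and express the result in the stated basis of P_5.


order-1 term: -40x^3 - 45x^2 - (45/2)x - 25/4
order-2 term: -120x^2 - 150x - 65
order-3 term: -160x - 140
order-4 term: -80
the series for exp(D + Δ) f terminates at order 4
exp(D + Δ) f = -5x^4 - (85/2)x^3 - (655/4)x^2 - (665/2)x - 1173/4

the result is g(x) = -5x^4 - (85/2)x^3 - (655/4)x^2 - (665/2)x - 1173/4


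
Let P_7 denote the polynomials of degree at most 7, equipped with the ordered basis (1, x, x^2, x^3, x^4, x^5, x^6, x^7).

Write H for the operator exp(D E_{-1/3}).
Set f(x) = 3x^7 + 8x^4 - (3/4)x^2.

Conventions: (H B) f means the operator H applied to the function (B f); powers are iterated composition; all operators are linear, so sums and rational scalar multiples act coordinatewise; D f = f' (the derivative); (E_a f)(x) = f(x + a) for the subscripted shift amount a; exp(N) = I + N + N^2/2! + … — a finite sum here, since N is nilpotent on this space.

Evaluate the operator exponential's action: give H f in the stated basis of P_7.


g(x) = 3x^7 + 21x^6 + 21x^5 - 62x^4 - (167/9)x^3 + (3797/36)x^2 - (547/54)x - 19691/972

order-1 term: 21x^6 - 42x^5 + 35x^4 + (148/9)x^3 - (253/9)x^2 + (467/54)x - 319/486
order-2 term: 63x^5 - 210x^4 + 280x^3 - (416/3)x^2 - (16/9)x + 1327/108
order-3 term: 105x^4 - 420x^3 + 630x^2 - 388x + 73
order-4 term: 105x^3 - 420x^2 + 560x - 2168/9
order-5 term: 63x^2 - 210x + 175
order-6 term: 21x - 42
order-7 term: 3
the series for exp(D E_{-1/3}) f terminates at order 7
exp(D E_{-1/3}) f = 3x^7 + 21x^6 + 21x^5 - 62x^4 - (167/9)x^3 + (3797/36)x^2 - (547/54)x - 19691/972


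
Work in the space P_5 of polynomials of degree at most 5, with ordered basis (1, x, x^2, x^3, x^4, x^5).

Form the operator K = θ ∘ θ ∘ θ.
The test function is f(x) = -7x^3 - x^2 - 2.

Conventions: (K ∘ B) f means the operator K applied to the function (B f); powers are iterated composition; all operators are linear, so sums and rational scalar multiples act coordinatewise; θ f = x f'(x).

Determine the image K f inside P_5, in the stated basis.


the result is g(x) = -189x^3 - 8x^2

θ f = -21x^3 - 2x^2
θ θ f = -63x^3 - 4x^2
θ θ θ f = -189x^3 - 8x^2


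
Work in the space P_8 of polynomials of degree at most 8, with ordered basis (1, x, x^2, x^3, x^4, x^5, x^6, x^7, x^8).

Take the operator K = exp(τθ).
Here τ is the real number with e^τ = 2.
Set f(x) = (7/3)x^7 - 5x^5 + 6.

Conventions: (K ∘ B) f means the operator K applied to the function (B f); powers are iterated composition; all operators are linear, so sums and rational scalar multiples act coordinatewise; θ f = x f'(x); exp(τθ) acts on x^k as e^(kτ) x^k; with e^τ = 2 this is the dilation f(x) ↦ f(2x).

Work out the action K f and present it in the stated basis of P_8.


exp(τθ) x^k = e^(kτ) x^k; with e^τ = 2 this sends x^k to 2^k x^k
x^5 ↦ 32 x^5
x^7 ↦ 128 x^7
applying this coordinatewise to f: exp(τθ) f = (896/3)x^7 - 160x^5 + 6

the image equals g(x) = (896/3)x^7 - 160x^5 + 6


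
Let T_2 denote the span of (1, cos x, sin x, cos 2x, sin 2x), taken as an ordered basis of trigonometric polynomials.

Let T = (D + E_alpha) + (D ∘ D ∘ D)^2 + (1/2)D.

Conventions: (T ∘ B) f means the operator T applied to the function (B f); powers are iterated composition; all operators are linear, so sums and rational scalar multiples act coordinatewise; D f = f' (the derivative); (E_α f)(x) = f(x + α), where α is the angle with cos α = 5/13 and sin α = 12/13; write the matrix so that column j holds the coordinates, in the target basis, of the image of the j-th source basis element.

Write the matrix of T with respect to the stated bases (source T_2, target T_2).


the matrix is [[1, 0, 0, 0, 0]; [0, -8/13, 63/26, 0, 0]; [0, -63/26, -8/13, 0, 0]; [0, 0, 0, -10935/169, 627/169]; [0, 0, 0, -627/169, -10935/169]] (rows listed top to bottom)

image of 1: 1
image of cos x: -(8/13)cos x - (63/26)sin x
image of sin x: (63/26)cos x - (8/13)sin x
image of cos 2x: -(10935/169)cos 2x - (627/169)sin 2x
image of sin 2x: (627/169)cos 2x - (10935/169)sin 2x
each image's coordinates form column j of the matrix


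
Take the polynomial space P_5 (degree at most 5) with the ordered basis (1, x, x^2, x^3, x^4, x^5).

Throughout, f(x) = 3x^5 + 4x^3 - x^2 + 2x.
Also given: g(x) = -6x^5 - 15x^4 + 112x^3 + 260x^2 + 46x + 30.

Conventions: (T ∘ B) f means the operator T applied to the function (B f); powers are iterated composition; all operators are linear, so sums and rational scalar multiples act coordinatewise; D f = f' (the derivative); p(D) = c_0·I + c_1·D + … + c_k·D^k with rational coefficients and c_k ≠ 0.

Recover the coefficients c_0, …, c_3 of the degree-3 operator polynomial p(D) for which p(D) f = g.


D^0 f = 3x^5 + 4x^3 - x^2 + 2x
D^1 f = 15x^4 + 12x^2 - 2x + 2
D^2 f = 60x^3 + 24x - 2
D^3 f = 180x^2 + 24
matching coefficients of g against c_0 f + c_1 Df + … from the top degree down determines the c_i
solution: c_0 = -2, c_1 = -1, c_2 = 2, c_3 = 3/2

p(D) = -2·I − D + 2·D^2 + (3/2)·D^3, i.e. c_0 = -2, c_1 = -1, c_2 = 2, c_3 = 3/2


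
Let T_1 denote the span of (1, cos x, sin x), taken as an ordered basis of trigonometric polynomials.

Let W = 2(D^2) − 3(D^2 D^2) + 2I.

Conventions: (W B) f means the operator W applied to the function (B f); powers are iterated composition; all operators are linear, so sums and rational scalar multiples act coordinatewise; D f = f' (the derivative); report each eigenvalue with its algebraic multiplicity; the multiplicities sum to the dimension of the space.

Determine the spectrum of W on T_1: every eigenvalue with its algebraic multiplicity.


λ = -3 (multiplicity 2), λ = 2 (multiplicity 1)

image of 1: 2
image of cos x: -3cos x
image of sin x: -3sin x
the matrix is diagonal; its diagonal is (2, -3, -3)
for a triangular matrix the eigenvalues are the diagonal entries, with algebraic multiplicity their repetition count


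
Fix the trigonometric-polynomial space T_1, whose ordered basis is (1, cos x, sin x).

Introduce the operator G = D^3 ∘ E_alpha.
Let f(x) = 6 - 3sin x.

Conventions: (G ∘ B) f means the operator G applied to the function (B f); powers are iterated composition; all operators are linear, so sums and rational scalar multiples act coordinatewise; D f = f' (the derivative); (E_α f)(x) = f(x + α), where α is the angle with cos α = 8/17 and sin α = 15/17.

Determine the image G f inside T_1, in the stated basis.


the image equals g(x) = (24/17)cos x - (45/17)sin x

E_alpha f = 6 - (45/17)cos x - (24/17)sin x
D E_alpha f = -(24/17)cos x + (45/17)sin x
D D E_alpha f = (45/17)cos x + (24/17)sin x
D D D E_alpha f = (24/17)cos x - (45/17)sin x


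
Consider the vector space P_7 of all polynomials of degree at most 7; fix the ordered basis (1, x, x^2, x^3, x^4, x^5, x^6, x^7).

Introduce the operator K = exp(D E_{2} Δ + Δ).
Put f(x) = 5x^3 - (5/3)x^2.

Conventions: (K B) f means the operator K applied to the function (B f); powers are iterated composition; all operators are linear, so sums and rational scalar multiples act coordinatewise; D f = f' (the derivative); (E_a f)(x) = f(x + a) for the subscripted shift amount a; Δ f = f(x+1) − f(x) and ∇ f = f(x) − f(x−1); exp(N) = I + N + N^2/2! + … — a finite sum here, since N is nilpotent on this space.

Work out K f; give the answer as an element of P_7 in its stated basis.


the image equals g(x) = 5x^3 + (40/3)x^2 + (170/3)x + 370/3

order-1 term: 15x^2 + (125/3)x + 75
order-2 term: 15x + 130/3
order-3 term: 5
the series for exp(D E_{2} Δ + Δ) f terminates at order 3
exp(D E_{2} Δ + Δ) f = 5x^3 + (40/3)x^2 + (170/3)x + 370/3


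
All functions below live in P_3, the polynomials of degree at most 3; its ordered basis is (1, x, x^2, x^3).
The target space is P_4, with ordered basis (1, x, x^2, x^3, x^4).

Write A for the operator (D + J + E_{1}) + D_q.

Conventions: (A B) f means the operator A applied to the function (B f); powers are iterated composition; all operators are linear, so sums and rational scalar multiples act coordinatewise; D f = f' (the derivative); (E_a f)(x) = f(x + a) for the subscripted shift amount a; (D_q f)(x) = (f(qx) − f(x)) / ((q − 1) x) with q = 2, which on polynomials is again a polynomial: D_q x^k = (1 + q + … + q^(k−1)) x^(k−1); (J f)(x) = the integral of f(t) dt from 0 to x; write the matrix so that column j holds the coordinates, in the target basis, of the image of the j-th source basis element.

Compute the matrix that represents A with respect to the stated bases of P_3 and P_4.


image of 1: x + 1
image of x: (1/2)x^2 + x + 3
image of x^2: (1/3)x^3 + x^2 + 7x + 1
image of x^3: (1/4)x^4 + x^3 + 13x^2 + 3x + 1
each image's coordinates form column j of the matrix

the matrix is [[1, 3, 1, 1]; [1, 1, 7, 3]; [0, 1/2, 1, 13]; [0, 0, 1/3, 1]; [0, 0, 0, 1/4]] (rows listed top to bottom)


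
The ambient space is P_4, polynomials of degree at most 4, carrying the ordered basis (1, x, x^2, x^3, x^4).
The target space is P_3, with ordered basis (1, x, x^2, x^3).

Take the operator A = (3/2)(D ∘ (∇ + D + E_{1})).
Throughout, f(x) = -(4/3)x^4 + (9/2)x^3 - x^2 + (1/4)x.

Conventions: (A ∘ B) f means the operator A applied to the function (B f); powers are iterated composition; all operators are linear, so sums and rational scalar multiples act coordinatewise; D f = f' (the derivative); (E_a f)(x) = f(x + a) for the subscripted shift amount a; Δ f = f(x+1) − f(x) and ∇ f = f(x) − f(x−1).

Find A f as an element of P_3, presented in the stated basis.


the result is g(x) = -8x^3 - (207/4)x^2 + (237/2)x - 197/8

∇ f = -(16/3)x^3 + (43/2)x^2 - (125/6)x + 85/12
D f = -(16/3)x^3 + (27/2)x^2 - 2x + 1/4
E_{1} f = -(4/3)x^4 - (5/6)x^3 + (9/2)x^2 + (77/12)x + 29/12
(∇ + D + E_{1}) f = -(4/3)x^4 - (23/2)x^3 + (79/2)x^2 - (197/12)x + 39/4
D (∇ + D + E_{1}) f = -(16/3)x^3 - (69/2)x^2 + 79x - 197/12
((3/2)(D ∘ (∇ + D + E_{1}))) f = -8x^3 - (207/4)x^2 + (237/2)x - 197/8


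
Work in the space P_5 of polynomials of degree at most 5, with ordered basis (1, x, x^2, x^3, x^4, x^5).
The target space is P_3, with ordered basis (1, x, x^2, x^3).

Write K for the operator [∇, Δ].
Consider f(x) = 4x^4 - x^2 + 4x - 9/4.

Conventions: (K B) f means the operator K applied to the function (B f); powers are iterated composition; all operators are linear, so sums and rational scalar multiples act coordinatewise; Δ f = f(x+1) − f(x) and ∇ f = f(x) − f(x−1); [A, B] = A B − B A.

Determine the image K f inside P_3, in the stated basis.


Δ f = 16x^3 + 24x^2 + 14x + 7
∇ Δ f = 48x^2 + 6
∇ f = 16x^3 - 24x^2 + 14x + 1
Δ ∇ f = 48x^2 + 6
[∇, Δ] f = 0

g(x) = 0


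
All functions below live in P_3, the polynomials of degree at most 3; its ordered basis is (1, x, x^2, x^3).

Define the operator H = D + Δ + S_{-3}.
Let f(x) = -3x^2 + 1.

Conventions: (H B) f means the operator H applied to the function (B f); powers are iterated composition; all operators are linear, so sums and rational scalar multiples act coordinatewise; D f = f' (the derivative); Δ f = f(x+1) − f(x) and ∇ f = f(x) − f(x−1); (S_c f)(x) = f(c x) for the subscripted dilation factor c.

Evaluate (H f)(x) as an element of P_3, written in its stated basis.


the result is g(x) = -27x^2 - 12x - 2

D f = -6x
Δ f = -6x - 3
S_{-3} f = -27x^2 + 1
(D + Δ + S_{-3}) f = -27x^2 - 12x - 2


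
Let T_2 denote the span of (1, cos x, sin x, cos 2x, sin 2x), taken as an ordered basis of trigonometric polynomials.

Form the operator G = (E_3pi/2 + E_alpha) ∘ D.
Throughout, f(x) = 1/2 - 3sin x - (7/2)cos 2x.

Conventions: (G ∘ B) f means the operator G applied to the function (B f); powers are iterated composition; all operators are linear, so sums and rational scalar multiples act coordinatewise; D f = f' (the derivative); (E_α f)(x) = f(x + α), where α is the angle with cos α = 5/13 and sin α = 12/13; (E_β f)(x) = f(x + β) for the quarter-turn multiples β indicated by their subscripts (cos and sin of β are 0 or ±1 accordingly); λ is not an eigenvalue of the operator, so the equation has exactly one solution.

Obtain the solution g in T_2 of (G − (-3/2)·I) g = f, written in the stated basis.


g(x) = 1/3 + (60/137)cos x - (246/137)sin x - (7/291)cos 2x + (896/873)sin 2x

write g with unknown coordinates in the stated basis and equate coefficients in (G − (-3/2)·I) g = f
solving from the highest basis element down gives g = 1/3 + (60/137)cos x - (246/137)sin x - (7/291)cos 2x + (896/873)sin 2x
check: G g = -(90/137)cos x - (42/137)sin x - (336/97)cos 2x - (448/291)sin 2x
so G g − (-3/2)·g = 1/2 - 3sin x - (7/2)cos 2x = f ✓


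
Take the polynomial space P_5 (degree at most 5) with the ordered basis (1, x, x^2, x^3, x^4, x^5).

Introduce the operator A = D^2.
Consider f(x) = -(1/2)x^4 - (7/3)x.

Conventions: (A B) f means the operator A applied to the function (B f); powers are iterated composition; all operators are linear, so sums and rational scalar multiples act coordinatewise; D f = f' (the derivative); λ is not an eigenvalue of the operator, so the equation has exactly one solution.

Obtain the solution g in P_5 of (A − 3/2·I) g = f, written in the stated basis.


write g with unknown coordinates in the stated basis and equate coefficients in (A − 3/2·I) g = f
solving from the highest basis element down gives g = (1/3)x^4 + (8/3)x^2 + (14/9)x + 32/9
check: A g = 4x^2 + 16/3
so A g − 3/2·g = -(1/2)x^4 - (7/3)x = f ✓

the image equals g(x) = (1/3)x^4 + (8/3)x^2 + (14/9)x + 32/9


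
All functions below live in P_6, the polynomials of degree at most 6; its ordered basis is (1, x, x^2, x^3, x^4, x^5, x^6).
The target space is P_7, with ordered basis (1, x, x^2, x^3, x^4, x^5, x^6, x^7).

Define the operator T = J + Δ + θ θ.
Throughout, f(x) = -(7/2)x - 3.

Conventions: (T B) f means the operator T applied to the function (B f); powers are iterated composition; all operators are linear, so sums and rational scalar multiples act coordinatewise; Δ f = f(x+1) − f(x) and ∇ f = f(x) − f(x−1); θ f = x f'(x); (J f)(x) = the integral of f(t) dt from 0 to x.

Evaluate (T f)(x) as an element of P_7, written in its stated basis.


the result is g(x) = -(7/4)x^2 - (13/2)x - 7/2

J f = -(7/4)x^2 - 3x
Δ f = -7/2
θ f = -(7/2)x
θ θ f = -(7/2)x
(J + Δ + θ θ) f = -(7/4)x^2 - (13/2)x - 7/2


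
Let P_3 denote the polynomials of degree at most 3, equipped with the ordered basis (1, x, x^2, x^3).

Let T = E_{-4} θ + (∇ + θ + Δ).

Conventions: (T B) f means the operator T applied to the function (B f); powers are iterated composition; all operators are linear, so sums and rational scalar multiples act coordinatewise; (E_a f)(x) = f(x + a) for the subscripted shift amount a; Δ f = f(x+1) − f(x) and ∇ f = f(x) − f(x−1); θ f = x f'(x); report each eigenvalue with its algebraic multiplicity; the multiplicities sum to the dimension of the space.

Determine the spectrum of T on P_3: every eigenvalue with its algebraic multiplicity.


λ = 0 (multiplicity 1), λ = 2 (multiplicity 1), λ = 4 (multiplicity 1), λ = 6 (multiplicity 1)

image of 1: 0
image of x: 2x - 2
image of x^2: 4x^2 - 12x + 32
image of x^3: 6x^3 - 30x^2 + 144x - 190
the matrix is upper triangular; its diagonal is (0, 2, 4, 6)
for a triangular matrix the eigenvalues are the diagonal entries, with algebraic multiplicity their repetition count


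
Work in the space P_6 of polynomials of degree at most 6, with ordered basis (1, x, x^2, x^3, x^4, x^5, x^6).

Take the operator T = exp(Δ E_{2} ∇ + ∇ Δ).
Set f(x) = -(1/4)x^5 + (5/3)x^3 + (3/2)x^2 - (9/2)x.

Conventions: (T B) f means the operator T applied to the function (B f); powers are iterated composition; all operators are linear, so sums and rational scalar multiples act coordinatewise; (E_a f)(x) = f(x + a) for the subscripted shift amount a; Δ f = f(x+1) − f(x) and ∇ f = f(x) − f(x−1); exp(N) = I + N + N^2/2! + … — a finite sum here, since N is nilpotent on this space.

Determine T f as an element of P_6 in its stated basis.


order-1 term: -10x^3 - 30x^2 - 45x - 19
order-2 term: -60x - 120
the series for exp(Δ E_{2} ∇ + ∇ Δ) f terminates at order 2
exp(Δ E_{2} ∇ + ∇ Δ) f = -(1/4)x^5 - (25/3)x^3 - (57/2)x^2 - (219/2)x - 139

the result is g(x) = -(1/4)x^5 - (25/3)x^3 - (57/2)x^2 - (219/2)x - 139


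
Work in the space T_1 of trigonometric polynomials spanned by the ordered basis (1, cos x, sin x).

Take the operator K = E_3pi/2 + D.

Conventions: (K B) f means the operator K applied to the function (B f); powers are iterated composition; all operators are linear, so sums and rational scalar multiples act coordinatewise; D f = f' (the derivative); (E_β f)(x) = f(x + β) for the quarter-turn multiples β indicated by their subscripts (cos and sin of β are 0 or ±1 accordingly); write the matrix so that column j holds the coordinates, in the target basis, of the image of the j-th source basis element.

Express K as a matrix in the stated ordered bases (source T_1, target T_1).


image of 1: 1
image of cos x: 0
image of sin x: 0
each image's coordinates form column j of the matrix

the matrix is [[1, 0, 0]; [0, 0, 0]; [0, 0, 0]] (rows listed top to bottom)


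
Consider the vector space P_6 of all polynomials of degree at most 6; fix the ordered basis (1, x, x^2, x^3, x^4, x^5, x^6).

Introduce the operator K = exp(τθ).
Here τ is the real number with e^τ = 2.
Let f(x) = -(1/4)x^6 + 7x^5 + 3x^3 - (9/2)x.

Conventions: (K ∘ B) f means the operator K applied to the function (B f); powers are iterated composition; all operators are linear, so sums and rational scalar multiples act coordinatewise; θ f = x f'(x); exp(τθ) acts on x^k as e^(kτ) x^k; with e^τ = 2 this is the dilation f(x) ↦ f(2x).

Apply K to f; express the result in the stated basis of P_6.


the result is g(x) = -16x^6 + 224x^5 + 24x^3 - 9x

exp(τθ) x^k = e^(kτ) x^k; with e^τ = 2 this sends x^k to 2^k x^k
x ↦ 2 x
x^3 ↦ 8 x^3
x^5 ↦ 32 x^5
x^6 ↦ 64 x^6
applying this coordinatewise to f: exp(τθ) f = -16x^6 + 224x^5 + 24x^3 - 9x


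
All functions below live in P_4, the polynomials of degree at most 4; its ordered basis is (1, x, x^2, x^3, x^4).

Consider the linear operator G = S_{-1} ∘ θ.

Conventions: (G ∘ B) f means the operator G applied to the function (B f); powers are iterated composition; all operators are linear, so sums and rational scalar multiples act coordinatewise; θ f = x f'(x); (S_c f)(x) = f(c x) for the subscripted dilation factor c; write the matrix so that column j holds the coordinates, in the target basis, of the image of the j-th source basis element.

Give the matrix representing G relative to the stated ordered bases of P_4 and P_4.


the matrix is [[0, 0, 0, 0, 0]; [0, -1, 0, 0, 0]; [0, 0, 2, 0, 0]; [0, 0, 0, -3, 0]; [0, 0, 0, 0, 4]] (rows listed top to bottom)

image of 1: 0
image of x: -x
image of x^2: 2x^2
image of x^3: -3x^3
image of x^4: 4x^4
each image's coordinates form column j of the matrix


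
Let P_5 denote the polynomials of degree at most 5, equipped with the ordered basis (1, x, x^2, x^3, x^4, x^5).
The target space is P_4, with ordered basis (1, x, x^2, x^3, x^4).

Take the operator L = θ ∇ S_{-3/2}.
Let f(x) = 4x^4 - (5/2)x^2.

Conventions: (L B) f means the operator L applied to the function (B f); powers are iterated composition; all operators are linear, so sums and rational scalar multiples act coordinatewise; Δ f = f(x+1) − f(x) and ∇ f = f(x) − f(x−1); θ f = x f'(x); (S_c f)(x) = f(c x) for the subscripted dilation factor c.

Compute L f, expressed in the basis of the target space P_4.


the result is g(x) = 243x^3 - 243x^2 + (279/4)x

S_{-3/2} f = (81/4)x^4 - (45/8)x^2
∇ S_{-3/2} f = 81x^3 - (243/2)x^2 + (279/4)x - 117/8
θ ∇ S_{-3/2} f = 243x^3 - 243x^2 + (279/4)x


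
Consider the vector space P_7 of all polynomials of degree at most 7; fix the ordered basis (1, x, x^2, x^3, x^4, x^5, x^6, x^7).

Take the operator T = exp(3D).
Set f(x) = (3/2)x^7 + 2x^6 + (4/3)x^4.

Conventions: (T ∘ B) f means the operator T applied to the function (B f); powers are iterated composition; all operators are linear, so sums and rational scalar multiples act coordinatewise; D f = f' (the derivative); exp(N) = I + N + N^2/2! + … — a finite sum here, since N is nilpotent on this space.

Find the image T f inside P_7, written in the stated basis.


order-1 term: (63/2)x^6 + 36x^5 + 16x^3
order-2 term: (567/2)x^5 + 270x^4 + 72x^2
order-3 term: (2835/2)x^4 + 1080x^3 + 144x
order-4 term: (8505/2)x^3 + 2430x^2 + 108
order-5 term: (15309/2)x^2 + 2916x
order-6 term: (15309/2)x + 1458
order-7 term: 6561/2
the series for exp(3D) f terminates at order 7
exp(3D) f = (3/2)x^7 + (67/2)x^6 + (639/2)x^5 + (10133/6)x^4 + (10697/2)x^3 + (20313/2)x^2 + (21429/2)x + 9693/2

the result is g(x) = (3/2)x^7 + (67/2)x^6 + (639/2)x^5 + (10133/6)x^4 + (10697/2)x^3 + (20313/2)x^2 + (21429/2)x + 9693/2


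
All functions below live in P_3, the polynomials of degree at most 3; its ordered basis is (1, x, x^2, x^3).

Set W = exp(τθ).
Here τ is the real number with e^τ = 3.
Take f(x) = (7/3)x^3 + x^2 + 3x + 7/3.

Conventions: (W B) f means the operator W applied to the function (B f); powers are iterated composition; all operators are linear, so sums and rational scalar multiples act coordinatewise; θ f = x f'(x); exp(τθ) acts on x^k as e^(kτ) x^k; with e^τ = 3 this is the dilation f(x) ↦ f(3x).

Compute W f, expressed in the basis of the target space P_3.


exp(τθ) x^k = e^(kτ) x^k; with e^τ = 3 this sends x^k to 3^k x^k
x ↦ 3 x
x^2 ↦ 9 x^2
x^3 ↦ 27 x^3
applying this coordinatewise to f: exp(τθ) f = 63x^3 + 9x^2 + 9x + 7/3

the image equals g(x) = 63x^3 + 9x^2 + 9x + 7/3


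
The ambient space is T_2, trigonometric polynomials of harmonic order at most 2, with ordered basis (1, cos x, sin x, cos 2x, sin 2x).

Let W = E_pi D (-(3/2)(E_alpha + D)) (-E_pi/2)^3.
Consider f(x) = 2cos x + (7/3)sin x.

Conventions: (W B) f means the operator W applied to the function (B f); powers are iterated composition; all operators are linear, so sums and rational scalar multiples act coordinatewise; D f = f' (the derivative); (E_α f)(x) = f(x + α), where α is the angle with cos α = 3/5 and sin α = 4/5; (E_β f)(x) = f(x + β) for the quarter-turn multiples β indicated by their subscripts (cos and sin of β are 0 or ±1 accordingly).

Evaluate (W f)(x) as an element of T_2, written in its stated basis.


the result is g(x) = -(81/10)cos x + (33/10)sin x

E_pi/2 f = (7/3)cos x - 2sin x
(-E_pi/2) f = -(7/3)cos x + 2sin x
E_pi/2 (-E_pi/2) f = 2cos x + (7/3)sin x
(-E_pi/2) (-E_pi/2) f = -2cos x - (7/3)sin x
E_pi/2 (-E_pi/2) (-E_pi/2) f = -(7/3)cos x + 2sin x
(-E_pi/2) (-E_pi/2) (-E_pi/2) f = (7/3)cos x - 2sin x
E_alpha (-E_pi/2)^3 f = -(1/5)cos x - (46/15)sin x
D (-E_pi/2)^3 f = -2cos x - (7/3)sin x
(E_alpha + D) (-E_pi/2)^3 f = -(11/5)cos x - (27/5)sin x
(-(3/2)(E_alpha + D)) (-E_pi/2)^3 f = (33/10)cos x + (81/10)sin x
D (-(3/2)(E_alpha + D)) (-E_pi/2)^3 f = (81/10)cos x - (33/10)sin x
E_pi D (-(3/2)(E_alpha + D)) (-E_pi/2)^3 f = -(81/10)cos x + (33/10)sin x


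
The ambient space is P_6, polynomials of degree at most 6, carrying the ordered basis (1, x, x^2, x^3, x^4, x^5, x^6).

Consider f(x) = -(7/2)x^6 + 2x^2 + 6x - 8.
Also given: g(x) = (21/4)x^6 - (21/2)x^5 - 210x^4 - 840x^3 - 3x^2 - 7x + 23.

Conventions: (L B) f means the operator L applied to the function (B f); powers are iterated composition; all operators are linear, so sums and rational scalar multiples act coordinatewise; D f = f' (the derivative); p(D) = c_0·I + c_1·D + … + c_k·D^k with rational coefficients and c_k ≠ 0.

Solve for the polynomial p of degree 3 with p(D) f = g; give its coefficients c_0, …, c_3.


c_0 = -3/2, c_1 = 1/2, c_2 = 2, c_3 = 2

D^0 f = -(7/2)x^6 + 2x^2 + 6x - 8
D^1 f = -21x^5 + 4x + 6
D^2 f = -105x^4 + 4
D^3 f = -420x^3
matching coefficients of g against c_0 f + c_1 Df + … from the top degree down determines the c_i
solution: c_0 = -3/2, c_1 = 1/2, c_2 = 2, c_3 = 2


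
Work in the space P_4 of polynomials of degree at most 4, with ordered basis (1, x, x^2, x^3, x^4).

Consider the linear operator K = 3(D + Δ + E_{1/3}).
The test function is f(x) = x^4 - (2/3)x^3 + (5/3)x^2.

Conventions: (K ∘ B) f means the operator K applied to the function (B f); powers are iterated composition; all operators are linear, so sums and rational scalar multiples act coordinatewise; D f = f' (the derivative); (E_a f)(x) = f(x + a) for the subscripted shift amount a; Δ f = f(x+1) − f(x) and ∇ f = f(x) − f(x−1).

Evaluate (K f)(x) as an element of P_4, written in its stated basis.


D f = 4x^3 - 2x^2 + (10/3)x
Δ f = 4x^3 + 4x^2 + (16/3)x + 2
E_{1/3} f = x^4 + (2/3)x^3 + (5/3)x^2 + (28/27)x + 14/81
(D + Δ + E_{1/3}) f = x^4 + (26/3)x^3 + (11/3)x^2 + (262/27)x + 176/81
(3(D + Δ + E_{1/3})) f = 3x^4 + 26x^3 + 11x^2 + (262/9)x + 176/27

the image equals g(x) = 3x^4 + 26x^3 + 11x^2 + (262/9)x + 176/27
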